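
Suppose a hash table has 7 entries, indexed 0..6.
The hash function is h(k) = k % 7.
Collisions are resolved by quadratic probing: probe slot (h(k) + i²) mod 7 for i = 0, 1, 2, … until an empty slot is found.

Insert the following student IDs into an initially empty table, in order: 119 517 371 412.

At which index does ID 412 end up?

119: h=0 → slot 0
517: h=6 → slot 6
371: h=0, probe 0,1 → slot 1
412: h=6, probe 6,0,3 → slot 3
Table: [119, 371, —, 412, —, —, 517]

3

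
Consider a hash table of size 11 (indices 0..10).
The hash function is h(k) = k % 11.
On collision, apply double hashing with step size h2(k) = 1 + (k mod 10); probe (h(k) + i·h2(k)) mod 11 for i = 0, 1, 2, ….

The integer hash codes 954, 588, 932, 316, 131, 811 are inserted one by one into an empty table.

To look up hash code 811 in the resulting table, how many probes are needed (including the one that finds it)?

3

Insert 954: h=8, slot 8 empty -> index 8.
Insert 588: h=5, slot 5 empty -> index 5.
Insert 932: h=8, h2=3, slot 8 occupied -> index 0.
Insert 316: h=8, h2=7, slot 8 occupied -> index 4.
Insert 131: h=10, slot 10 empty -> index 10.
Insert 811: h=8, h2=2, slots 8,10 occupied -> index 1.
Table: [932, 811, —, —, 316, 588, —, —, 954, —, 131]
Lookup 811: h=8, h2=2, probe 8,10,1 → found at 1.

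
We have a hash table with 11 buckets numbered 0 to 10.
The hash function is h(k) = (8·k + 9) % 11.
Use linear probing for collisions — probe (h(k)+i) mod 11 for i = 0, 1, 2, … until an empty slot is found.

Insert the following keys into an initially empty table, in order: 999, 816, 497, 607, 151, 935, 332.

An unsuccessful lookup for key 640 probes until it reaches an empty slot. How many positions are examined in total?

8

Insert 999: h=4, slot 4 empty => index 4.
Insert 816: h=3, slot 3 empty => index 3.
Insert 497: h=3, slots 3,4 occupied => index 5.
Insert 607: h=3, slots 3,4,5 occupied => index 6.
Insert 151: h=7, slot 7 empty => index 7.
Insert 935: h=9, slot 9 empty => index 9.
Insert 332: h=3, slots 3,4,5,6,7 occupied => index 8.
Table: [-, -, -, 816, 999, 497, 607, 151, 332, 935, -]
Lookup 640: h=3, probe 3,4,5,6,7,8,9,10 → slot 10 empty, not found.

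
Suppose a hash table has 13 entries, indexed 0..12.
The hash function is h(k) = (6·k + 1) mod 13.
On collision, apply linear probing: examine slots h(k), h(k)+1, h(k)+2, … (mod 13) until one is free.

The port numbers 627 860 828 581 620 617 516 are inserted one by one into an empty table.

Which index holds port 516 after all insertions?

Insert 627: h=6, slot 6 empty → index 6.
Insert 860: h=0, slot 0 empty → index 0.
Insert 828: h=3, slot 3 empty → index 3.
Insert 581: h=3, slot 3 occupied → index 4.
Insert 620: h=3, slots 3,4 occupied → index 5.
Insert 617: h=11, slot 11 empty → index 11.
Insert 516: h=3, slots 3,4,5,6 occupied → index 7.
Table: [860, ., ., 828, 581, 620, 627, 516, ., ., ., 617, .]

7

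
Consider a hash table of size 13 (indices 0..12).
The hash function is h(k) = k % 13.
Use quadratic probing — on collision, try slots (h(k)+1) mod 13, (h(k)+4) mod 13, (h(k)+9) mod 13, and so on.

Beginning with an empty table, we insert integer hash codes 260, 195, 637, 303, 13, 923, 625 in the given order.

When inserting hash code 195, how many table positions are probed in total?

2

260: h=0 => slot 0
195: h=0, probe 0,1 => slot 1
637: h=0, probe 0,1,4 => slot 4
303: h=4, probe 4,5 => slot 5
13: h=0, probe 0,1,4,9 => slot 9
923: h=0, probe 0,1,4,9,3 => slot 3
625: h=1, probe 1,2 => slot 2
Table: [260, 195, 625, 923, 637, 303, ., ., ., 13, ., ., .]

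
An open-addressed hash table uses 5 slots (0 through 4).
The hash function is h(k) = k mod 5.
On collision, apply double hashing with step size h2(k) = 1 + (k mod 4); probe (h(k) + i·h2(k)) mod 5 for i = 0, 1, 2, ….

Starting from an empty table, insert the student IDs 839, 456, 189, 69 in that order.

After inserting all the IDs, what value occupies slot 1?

456

839 hashes to 4; slot 4 is free => place at 4.
456 hashes to 1; slot 1 is free => place at 1.
189 hashes to 4, h2=2; 4,1 taken => place at 3.
69 hashes to 4, h2=2; 4,1,3 taken => place at 0.
Table: [69, 456, -, 189, 839]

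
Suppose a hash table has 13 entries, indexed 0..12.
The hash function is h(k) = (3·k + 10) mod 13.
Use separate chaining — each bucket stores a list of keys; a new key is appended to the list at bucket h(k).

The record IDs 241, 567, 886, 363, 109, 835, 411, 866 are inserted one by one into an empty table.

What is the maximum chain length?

Insert 241: h=5, bucket 5 empty → new chain.
Insert 567: h=8, bucket 8 empty → new chain.
Insert 886: h=3, bucket 3 empty → new chain.
Insert 363: h=7, bucket 7 empty → new chain.
Insert 109: h=12, bucket 12 empty → new chain.
Insert 835: h=6, bucket 6 empty → new chain.
Insert 411: h=8, bucket 8 nonempty → append to chain.
Insert 866: h=8, bucket 8 nonempty → append to chain.
Final buckets:
0: -
1: -
2: -
3: 886
4: -
5: 241
6: 835
7: 363
8: 567 -> 411 -> 866
9: -
10: -
11: -
12: 109

3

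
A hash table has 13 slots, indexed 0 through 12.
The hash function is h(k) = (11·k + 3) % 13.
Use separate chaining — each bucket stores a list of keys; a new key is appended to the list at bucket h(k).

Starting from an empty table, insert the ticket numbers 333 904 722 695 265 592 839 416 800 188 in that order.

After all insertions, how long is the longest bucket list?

5

Insert 333: h=0, bucket 0 empty -> new chain.
Insert 904: h=2, bucket 2 empty -> new chain.
Insert 722: h=2, bucket 2 nonempty -> append to chain.
Insert 695: h=4, bucket 4 empty -> new chain.
Insert 265: h=6, bucket 6 empty -> new chain.
Insert 592: h=2, bucket 2 nonempty -> append to chain.
Insert 839: h=2, bucket 2 nonempty -> append to chain.
Insert 416: h=3, bucket 3 empty -> new chain.
Insert 800: h=2, bucket 2 nonempty -> append to chain.
Insert 188: h=4, bucket 4 nonempty -> append to chain.
Final buckets:
0: 333
1: _
2: 904 -> 722 -> 592 -> 839 -> 800
3: 416
4: 695 -> 188
5: _
6: 265
7: _
8: _
9: _
10: _
11: _
12: _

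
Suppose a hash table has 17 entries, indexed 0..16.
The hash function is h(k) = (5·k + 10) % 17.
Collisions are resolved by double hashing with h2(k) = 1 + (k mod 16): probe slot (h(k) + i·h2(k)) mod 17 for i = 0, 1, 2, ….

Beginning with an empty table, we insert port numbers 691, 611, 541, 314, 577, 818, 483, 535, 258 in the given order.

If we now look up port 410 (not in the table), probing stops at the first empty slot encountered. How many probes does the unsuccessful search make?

691: h=14 -> slot 14
611: h=5 -> slot 5
541: h=12 -> slot 12
314: h=16 -> slot 16
577: h=5, h2=2, probe 5,7 -> slot 7
818: h=3 -> slot 3
483: h=11 -> slot 11
535: h=16, h2=8, probe 16,7,15 -> slot 15
258: h=8 -> slot 8
Table: [—, —, —, 818, —, 611, —, 577, 258, —, —, 483, 541, —, 691, 535, 314]
Lookup 410: h=3, h2=11, probe 3,14,8,2 → slot 2 empty, not found.

4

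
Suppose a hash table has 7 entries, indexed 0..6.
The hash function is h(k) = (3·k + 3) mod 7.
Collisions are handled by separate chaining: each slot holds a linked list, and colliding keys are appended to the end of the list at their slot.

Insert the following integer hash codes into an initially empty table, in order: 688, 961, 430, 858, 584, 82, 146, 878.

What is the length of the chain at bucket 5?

3

Insert 688: h=2, bucket 2 empty → new chain.
Insert 961: h=2, bucket 2 nonempty → append to chain.
Insert 430: h=5, bucket 5 empty → new chain.
Insert 858: h=1, bucket 1 empty → new chain.
Insert 584: h=5, bucket 5 nonempty → append to chain.
Insert 82: h=4, bucket 4 empty → new chain.
Insert 146: h=0, bucket 0 empty → new chain.
Insert 878: h=5, bucket 5 nonempty → append to chain.
Final buckets:
0: 146
1: 858
2: 688 -> 961
3: -
4: 82
5: 430 -> 584 -> 878
6: -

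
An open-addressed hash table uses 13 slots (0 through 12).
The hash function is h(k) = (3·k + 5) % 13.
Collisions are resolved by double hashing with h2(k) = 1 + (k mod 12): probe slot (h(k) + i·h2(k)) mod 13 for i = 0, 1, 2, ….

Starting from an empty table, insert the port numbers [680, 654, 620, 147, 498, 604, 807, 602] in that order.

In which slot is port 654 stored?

Insert 680: h=4, slot 4 empty -> index 4.
Insert 654: h=4, h2=7, slot 4 occupied -> index 11.
Insert 620: h=6, slot 6 empty -> index 6.
Insert 147: h=4, h2=4, slot 4 occupied -> index 8.
Insert 498: h=4, h2=7, slots 4,11 occupied -> index 5.
Insert 604: h=10, slot 10 empty -> index 10.
Insert 807: h=8, h2=4, slot 8 occupied -> index 12.
Insert 602: h=4, h2=3, slot 4 occupied -> index 7.
Table: [_, _, _, _, 680, 498, 620, 602, 147, _, 604, 654, 807]

11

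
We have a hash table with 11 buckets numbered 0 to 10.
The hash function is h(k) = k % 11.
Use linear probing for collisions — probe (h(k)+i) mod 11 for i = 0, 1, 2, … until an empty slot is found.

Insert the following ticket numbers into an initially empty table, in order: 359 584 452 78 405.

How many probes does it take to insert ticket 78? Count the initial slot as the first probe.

Insert 359: h=7, slot 7 empty -> index 7.
Insert 584: h=1, slot 1 empty -> index 1.
Insert 452: h=1, slot 1 occupied -> index 2.
Insert 78: h=1, slots 1,2 occupied -> index 3.
Insert 405: h=9, slot 9 empty -> index 9.
Table: [∅, 584, 452, 78, ∅, ∅, ∅, 359, ∅, 405, ∅]

3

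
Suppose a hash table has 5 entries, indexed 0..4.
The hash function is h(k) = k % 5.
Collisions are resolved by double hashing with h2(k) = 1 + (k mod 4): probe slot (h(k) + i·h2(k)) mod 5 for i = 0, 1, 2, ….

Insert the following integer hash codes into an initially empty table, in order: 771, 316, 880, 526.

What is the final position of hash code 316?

771: h=1 => slot 1
316: h=1, h2=1, probe 1,2 => slot 2
880: h=0 => slot 0
526: h=1, h2=3, probe 1,4 => slot 4
Table: [880, 771, 316, —, 526]

2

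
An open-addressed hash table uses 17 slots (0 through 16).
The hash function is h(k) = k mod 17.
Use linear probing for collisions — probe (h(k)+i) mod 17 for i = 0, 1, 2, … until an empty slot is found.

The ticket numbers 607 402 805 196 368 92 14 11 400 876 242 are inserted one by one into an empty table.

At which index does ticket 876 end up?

607: h=12 => slot 12
402: h=11 => slot 11
805: h=6 => slot 6
196: h=9 => slot 9
368: h=11, probe 11,12,13 => slot 13
92: h=7 => slot 7
14: h=14 => slot 14
11: h=11, probe 11,12,13,14,15 => slot 15
400: h=9, probe 9,10 => slot 10
876: h=9, probe 9,10,11,12,13,14,15,16 => slot 16
242: h=4 => slot 4
Table: [—, —, —, —, 242, —, 805, 92, —, 196, 400, 402, 607, 368, 14, 11, 876]

16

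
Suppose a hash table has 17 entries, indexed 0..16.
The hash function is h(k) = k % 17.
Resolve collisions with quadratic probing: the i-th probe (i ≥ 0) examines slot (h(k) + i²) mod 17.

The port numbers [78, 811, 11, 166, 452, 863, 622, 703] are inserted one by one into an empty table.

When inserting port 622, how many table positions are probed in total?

78: h=10 -> slot 10
811: h=12 -> slot 12
11: h=11 -> slot 11
166: h=13 -> slot 13
452: h=10, probe 10,11,14 -> slot 14
863: h=13, probe 13,14,0 -> slot 0
622: h=10, probe 10,11,14,2 -> slot 2
703: h=6 -> slot 6
Table: [863, -, 622, -, -, -, 703, -, -, -, 78, 11, 811, 166, 452, -, -]

4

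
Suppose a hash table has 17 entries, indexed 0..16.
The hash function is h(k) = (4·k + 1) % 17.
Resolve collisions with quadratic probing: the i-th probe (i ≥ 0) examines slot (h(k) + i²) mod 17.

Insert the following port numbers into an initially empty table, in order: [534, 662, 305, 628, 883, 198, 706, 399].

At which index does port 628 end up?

Insert 534: h=12, slot 12 empty => index 12.
Insert 662: h=14, slot 14 empty => index 14.
Insert 305: h=14, slot 14 occupied => index 15.
Insert 628: h=14, slots 14,15 occupied => index 1.
Insert 883: h=14, slots 14,15,1 occupied => index 6.
Insert 198: h=11, slot 11 empty => index 11.
Insert 706: h=3, slot 3 empty => index 3.
Insert 399: h=16, slot 16 empty => index 16.
Table: [—, 628, —, 706, —, —, 883, —, —, —, —, 198, 534, —, 662, 305, 399]

1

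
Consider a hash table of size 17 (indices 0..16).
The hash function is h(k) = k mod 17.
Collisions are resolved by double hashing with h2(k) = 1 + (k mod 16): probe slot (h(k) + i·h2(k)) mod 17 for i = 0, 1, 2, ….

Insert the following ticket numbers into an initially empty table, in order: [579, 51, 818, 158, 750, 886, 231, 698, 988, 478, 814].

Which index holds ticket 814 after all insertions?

Insert 579: h=1, slot 1 empty → index 1.
Insert 51: h=0, slot 0 empty → index 0.
Insert 818: h=2, slot 2 empty → index 2.
Insert 158: h=5, slot 5 empty → index 5.
Insert 750: h=2, h2=15, slots 2,0 occupied → index 15.
Insert 886: h=2, h2=7, slot 2 occupied → index 9.
Insert 231: h=10, slot 10 empty → index 10.
Insert 698: h=1, h2=11, slot 1 occupied → index 12.
Insert 988: h=2, h2=13, slots 2,15 occupied → index 11.
Insert 478: h=2, h2=15, slots 2,0,15 occupied → index 13.
Insert 814: h=15, h2=15, slots 15,13,11,9 occupied → index 7.
Table: [51, 579, 818, _, _, 158, _, 814, _, 886, 231, 988, 698, 478, _, 750, _]

7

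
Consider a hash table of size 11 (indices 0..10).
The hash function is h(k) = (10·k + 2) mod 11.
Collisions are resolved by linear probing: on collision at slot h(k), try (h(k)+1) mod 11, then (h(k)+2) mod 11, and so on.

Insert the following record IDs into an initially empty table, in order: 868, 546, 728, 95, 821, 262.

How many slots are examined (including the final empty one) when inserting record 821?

3

868 hashes to 3; slot 3 is free → place at 3.
546 hashes to 6; slot 6 is free → place at 6.
728 hashes to 0; slot 0 is free → place at 0.
95 hashes to 6; 6 taken → place at 7.
821 hashes to 6; 6,7 taken → place at 8.
262 hashes to 4; slot 4 is free → place at 4.
Table: [728, -, -, 868, 262, -, 546, 95, 821, -, -]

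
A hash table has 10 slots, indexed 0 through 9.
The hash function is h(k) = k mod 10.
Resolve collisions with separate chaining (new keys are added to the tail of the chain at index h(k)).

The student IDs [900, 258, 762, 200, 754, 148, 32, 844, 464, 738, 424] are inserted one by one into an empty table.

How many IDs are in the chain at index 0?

2

Insert 900: h=0, bucket 0 empty -> new chain.
Insert 258: h=8, bucket 8 empty -> new chain.
Insert 762: h=2, bucket 2 empty -> new chain.
Insert 200: h=0, bucket 0 nonempty -> append to chain.
Insert 754: h=4, bucket 4 empty -> new chain.
Insert 148: h=8, bucket 8 nonempty -> append to chain.
Insert 32: h=2, bucket 2 nonempty -> append to chain.
Insert 844: h=4, bucket 4 nonempty -> append to chain.
Insert 464: h=4, bucket 4 nonempty -> append to chain.
Insert 738: h=8, bucket 8 nonempty -> append to chain.
Insert 424: h=4, bucket 4 nonempty -> append to chain.
Final buckets:
0: 900 -> 200
1: _
2: 762 -> 32
3: _
4: 754 -> 844 -> 464 -> 424
5: _
6: _
7: _
8: 258 -> 148 -> 738
9: _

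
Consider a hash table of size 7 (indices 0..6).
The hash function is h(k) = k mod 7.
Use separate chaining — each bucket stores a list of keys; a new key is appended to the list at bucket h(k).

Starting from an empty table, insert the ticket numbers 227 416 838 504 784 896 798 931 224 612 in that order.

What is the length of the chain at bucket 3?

3

Insert 227: h=3, bucket 3 empty -> new chain.
Insert 416: h=3, bucket 3 nonempty -> append to chain.
Insert 838: h=5, bucket 5 empty -> new chain.
Insert 504: h=0, bucket 0 empty -> new chain.
Insert 784: h=0, bucket 0 nonempty -> append to chain.
Insert 896: h=0, bucket 0 nonempty -> append to chain.
Insert 798: h=0, bucket 0 nonempty -> append to chain.
Insert 931: h=0, bucket 0 nonempty -> append to chain.
Insert 224: h=0, bucket 0 nonempty -> append to chain.
Insert 612: h=3, bucket 3 nonempty -> append to chain.
Final buckets:
0: 504 -> 784 -> 896 -> 798 -> 931 -> 224
1: _
2: _
3: 227 -> 416 -> 612
4: _
5: 838
6: _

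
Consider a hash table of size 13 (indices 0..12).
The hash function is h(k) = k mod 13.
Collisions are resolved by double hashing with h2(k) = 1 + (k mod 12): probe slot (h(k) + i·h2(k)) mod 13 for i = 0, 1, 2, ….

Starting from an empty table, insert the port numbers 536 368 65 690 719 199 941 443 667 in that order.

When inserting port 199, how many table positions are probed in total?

2

536: h=3 → slot 3
368: h=4 → slot 4
65: h=0 → slot 0
690: h=1 → slot 1
719: h=4, h2=12, probe 4,3,2 → slot 2
199: h=4, h2=8, probe 4,12 → slot 12
941: h=5 → slot 5
443: h=1, h2=12, probe 1,0,12,11 → slot 11
667: h=4, h2=8, probe 4,12,7 → slot 7
Table: [65, 690, 719, 536, 368, 941, —, 667, —, —, —, 443, 199]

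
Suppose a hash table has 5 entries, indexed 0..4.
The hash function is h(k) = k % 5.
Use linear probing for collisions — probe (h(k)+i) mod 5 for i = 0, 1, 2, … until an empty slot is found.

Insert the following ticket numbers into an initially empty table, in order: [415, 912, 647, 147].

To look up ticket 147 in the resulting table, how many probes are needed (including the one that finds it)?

3

415 hashes to 0; slot 0 is free => place at 0.
912 hashes to 2; slot 2 is free => place at 2.
647 hashes to 2; 2 taken => place at 3.
147 hashes to 2; 2,3 taken => place at 4.
Table: [415, —, 912, 647, 147]
Lookup 147: h=2, probe 2,3,4 → found at 4.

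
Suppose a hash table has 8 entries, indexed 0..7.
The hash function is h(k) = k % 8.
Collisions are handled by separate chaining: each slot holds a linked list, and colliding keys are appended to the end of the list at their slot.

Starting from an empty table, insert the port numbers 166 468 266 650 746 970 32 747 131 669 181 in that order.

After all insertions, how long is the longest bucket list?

Insert 166: h=6, bucket 6 empty -> new chain.
Insert 468: h=4, bucket 4 empty -> new chain.
Insert 266: h=2, bucket 2 empty -> new chain.
Insert 650: h=2, bucket 2 nonempty -> append to chain.
Insert 746: h=2, bucket 2 nonempty -> append to chain.
Insert 970: h=2, bucket 2 nonempty -> append to chain.
Insert 32: h=0, bucket 0 empty -> new chain.
Insert 747: h=3, bucket 3 empty -> new chain.
Insert 131: h=3, bucket 3 nonempty -> append to chain.
Insert 669: h=5, bucket 5 empty -> new chain.
Insert 181: h=5, bucket 5 nonempty -> append to chain.
Final buckets:
0: 32
1: _
2: 266 -> 650 -> 746 -> 970
3: 747 -> 131
4: 468
5: 669 -> 181
6: 166
7: _

4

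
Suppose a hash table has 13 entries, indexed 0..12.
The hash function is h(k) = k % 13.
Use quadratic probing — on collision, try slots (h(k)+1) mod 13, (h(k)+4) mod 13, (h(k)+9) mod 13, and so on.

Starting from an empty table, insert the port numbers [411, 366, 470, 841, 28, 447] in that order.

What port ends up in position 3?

470

411: h=8 -> slot 8
366: h=2 -> slot 2
470: h=2, probe 2,3 -> slot 3
841: h=9 -> slot 9
28: h=2, probe 2,3,6 -> slot 6
447: h=5 -> slot 5
Table: [_, _, 366, 470, _, 447, 28, _, 411, 841, _, _, _]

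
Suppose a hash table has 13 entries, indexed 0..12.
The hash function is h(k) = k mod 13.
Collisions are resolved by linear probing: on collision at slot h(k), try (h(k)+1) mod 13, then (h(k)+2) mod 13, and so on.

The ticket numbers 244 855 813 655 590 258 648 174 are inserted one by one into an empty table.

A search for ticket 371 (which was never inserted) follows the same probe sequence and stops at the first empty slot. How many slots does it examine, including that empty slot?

3

Insert 244: h=10, slot 10 empty -> index 10.
Insert 855: h=10, slot 10 occupied -> index 11.
Insert 813: h=7, slot 7 empty -> index 7.
Insert 655: h=5, slot 5 empty -> index 5.
Insert 590: h=5, slot 5 occupied -> index 6.
Insert 258: h=11, slot 11 occupied -> index 12.
Insert 648: h=11, slots 11,12 occupied -> index 0.
Insert 174: h=5, slots 5,6,7 occupied -> index 8.
Table: [648, -, -, -, -, 655, 590, 813, 174, -, 244, 855, 258]
Lookup 371: h=7, probe 7,8,9 → slot 9 empty, not found.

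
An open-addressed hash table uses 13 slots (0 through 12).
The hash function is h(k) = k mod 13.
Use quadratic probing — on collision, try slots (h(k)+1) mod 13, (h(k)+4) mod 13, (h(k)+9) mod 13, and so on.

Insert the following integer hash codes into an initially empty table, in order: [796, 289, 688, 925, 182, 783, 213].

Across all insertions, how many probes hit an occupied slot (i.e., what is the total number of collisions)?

3

796 hashes to 3; slot 3 is free -> place at 3.
289 hashes to 3; 3 taken -> place at 4.
688 hashes to 12; slot 12 is free -> place at 12.
925 hashes to 2; slot 2 is free -> place at 2.
182 hashes to 0; slot 0 is free -> place at 0.
783 hashes to 3; 3,4 taken -> place at 7.
213 hashes to 5; slot 5 is free -> place at 5.
Table: [182, -, 925, 796, 289, 213, -, 783, -, -, -, -, 688]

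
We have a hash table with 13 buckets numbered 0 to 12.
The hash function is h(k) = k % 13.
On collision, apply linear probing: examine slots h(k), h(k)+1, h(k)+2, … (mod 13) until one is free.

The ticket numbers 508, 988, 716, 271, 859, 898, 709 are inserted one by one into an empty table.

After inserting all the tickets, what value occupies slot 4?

898

508 hashes to 1; slot 1 is free → place at 1.
988 hashes to 0; slot 0 is free → place at 0.
716 hashes to 1; 1 taken → place at 2.
271 hashes to 11; slot 11 is free → place at 11.
859 hashes to 1; 1,2 taken → place at 3.
898 hashes to 1; 1,2,3 taken → place at 4.
709 hashes to 7; slot 7 is free → place at 7.
Table: [988, 508, 716, 859, 898, -, -, 709, -, -, -, 271, -]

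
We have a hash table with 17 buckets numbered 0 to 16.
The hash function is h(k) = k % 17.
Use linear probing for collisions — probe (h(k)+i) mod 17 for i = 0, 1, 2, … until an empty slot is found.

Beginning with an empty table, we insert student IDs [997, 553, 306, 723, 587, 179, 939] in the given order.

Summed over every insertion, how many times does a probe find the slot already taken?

997: h=11 -> slot 11
553: h=9 -> slot 9
306: h=0 -> slot 0
723: h=9, probe 9,10 -> slot 10
587: h=9, probe 9,10,11,12 -> slot 12
179: h=9, probe 9,10,11,12,13 -> slot 13
939: h=4 -> slot 4
Table: [306, _, _, _, 939, _, _, _, _, 553, 723, 997, 587, 179, _, _, _]

8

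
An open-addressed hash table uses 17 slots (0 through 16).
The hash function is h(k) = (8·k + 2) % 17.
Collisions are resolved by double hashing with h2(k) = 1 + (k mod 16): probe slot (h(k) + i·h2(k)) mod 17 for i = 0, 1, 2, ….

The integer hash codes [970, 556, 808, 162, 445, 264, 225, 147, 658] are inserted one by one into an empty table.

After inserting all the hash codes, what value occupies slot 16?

658

Insert 970: h=10, slot 10 empty → index 10.
Insert 556: h=13, slot 13 empty → index 13.
Insert 808: h=6, slot 6 empty → index 6.
Insert 162: h=6, h2=3, slot 6 occupied → index 9.
Insert 445: h=9, h2=14, slots 9,6 occupied → index 3.
Insert 264: h=6, h2=9, slot 6 occupied → index 15.
Insert 225: h=0, slot 0 empty → index 0.
Insert 147: h=5, slot 5 empty → index 5.
Insert 658: h=13, h2=3, slot 13 occupied → index 16.
Table: [225, —, —, 445, —, 147, 808, —, —, 162, 970, —, —, 556, —, 264, 658]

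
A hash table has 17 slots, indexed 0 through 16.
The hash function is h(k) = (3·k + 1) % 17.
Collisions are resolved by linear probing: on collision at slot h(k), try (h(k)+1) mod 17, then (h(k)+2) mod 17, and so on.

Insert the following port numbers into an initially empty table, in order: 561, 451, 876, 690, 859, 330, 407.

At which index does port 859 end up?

561: h=1 → slot 1
451: h=11 → slot 11
876: h=11, probe 11,12 → slot 12
690: h=14 → slot 14
859: h=11, probe 11,12,13 → slot 13
330: h=5 → slot 5
407: h=15 → slot 15
Table: [_, 561, _, _, _, 330, _, _, _, _, _, 451, 876, 859, 690, 407, _]

13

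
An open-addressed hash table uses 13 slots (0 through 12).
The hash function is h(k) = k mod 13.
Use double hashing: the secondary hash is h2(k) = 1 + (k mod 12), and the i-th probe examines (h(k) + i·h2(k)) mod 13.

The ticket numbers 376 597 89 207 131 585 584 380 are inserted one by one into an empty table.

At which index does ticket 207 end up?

3

376 hashes to 12; slot 12 is free → place at 12.
597 hashes to 12, h2=10; 12 taken → place at 9.
89 hashes to 11; slot 11 is free → place at 11.
207 hashes to 12, h2=4; 12 taken → place at 3.
131 hashes to 1; slot 1 is free → place at 1.
585 hashes to 0; slot 0 is free → place at 0.
584 hashes to 12, h2=9; 12 taken → place at 8.
380 hashes to 3, h2=9; 3,12,8 taken → place at 4.
Table: [585, 131, ., 207, 380, ., ., ., 584, 597, ., 89, 376]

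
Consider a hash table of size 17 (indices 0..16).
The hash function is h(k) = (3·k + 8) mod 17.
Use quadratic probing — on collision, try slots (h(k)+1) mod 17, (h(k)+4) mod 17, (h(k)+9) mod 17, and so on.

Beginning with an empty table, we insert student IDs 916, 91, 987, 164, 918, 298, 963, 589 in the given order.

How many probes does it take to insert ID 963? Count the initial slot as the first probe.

4

916: h=2 → slot 2
91: h=9 → slot 9
987: h=11 → slot 11
164: h=7 → slot 7
918: h=8 → slot 8
298: h=1 → slot 1
963: h=7, probe 7,8,11,16 → slot 16
589: h=7, probe 7,8,11,16,6 → slot 6
Table: [∅, 298, 916, ∅, ∅, ∅, 589, 164, 918, 91, ∅, 987, ∅, ∅, ∅, ∅, 963]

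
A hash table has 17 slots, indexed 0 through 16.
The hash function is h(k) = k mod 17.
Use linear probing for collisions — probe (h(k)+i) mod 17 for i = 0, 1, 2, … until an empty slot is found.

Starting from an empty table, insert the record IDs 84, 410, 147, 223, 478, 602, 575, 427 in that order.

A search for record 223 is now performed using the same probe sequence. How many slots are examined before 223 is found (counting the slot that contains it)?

84 hashes to 16; slot 16 is free -> place at 16.
410 hashes to 2; slot 2 is free -> place at 2.
147 hashes to 11; slot 11 is free -> place at 11.
223 hashes to 2; 2 taken -> place at 3.
478 hashes to 2; 2,3 taken -> place at 4.
602 hashes to 7; slot 7 is free -> place at 7.
575 hashes to 14; slot 14 is free -> place at 14.
427 hashes to 2; 2,3,4 taken -> place at 5.
Table: [—, —, 410, 223, 478, 427, —, 602, —, —, —, 147, —, —, 575, —, 84]
Lookup 223: h=2, probe 2,3 → found at 3.

2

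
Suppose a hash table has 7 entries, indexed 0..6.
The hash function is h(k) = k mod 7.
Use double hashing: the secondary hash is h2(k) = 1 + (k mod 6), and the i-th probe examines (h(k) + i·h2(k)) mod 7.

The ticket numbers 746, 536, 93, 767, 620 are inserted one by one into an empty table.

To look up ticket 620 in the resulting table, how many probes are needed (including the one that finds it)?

746 hashes to 4; slot 4 is free => place at 4.
536 hashes to 4, h2=3; 4 taken => place at 0.
93 hashes to 2; slot 2 is free => place at 2.
767 hashes to 4, h2=6; 4 taken => place at 3.
620 hashes to 4, h2=3; 4,0,3 taken => place at 6.
Table: [536, _, 93, 767, 746, _, 620]
Lookup 620: h=4, h2=3, probe 4,0,3,6 → found at 6.

4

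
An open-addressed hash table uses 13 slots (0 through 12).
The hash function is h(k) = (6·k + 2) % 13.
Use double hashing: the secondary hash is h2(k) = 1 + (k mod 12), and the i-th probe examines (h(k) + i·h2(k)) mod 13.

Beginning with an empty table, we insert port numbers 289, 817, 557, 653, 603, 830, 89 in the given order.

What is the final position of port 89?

2

Insert 289: h=7, slot 7 empty -> index 7.
Insert 817: h=3, slot 3 empty -> index 3.
Insert 557: h=3, h2=6, slot 3 occupied -> index 9.
Insert 653: h=7, h2=6, slot 7 occupied -> index 0.
Insert 603: h=6, slot 6 empty -> index 6.
Insert 830: h=3, h2=3, slots 3,6,9 occupied -> index 12.
Insert 89: h=3, h2=6, slots 3,9 occupied -> index 2.
Table: [653, ∅, 89, 817, ∅, ∅, 603, 289, ∅, 557, ∅, ∅, 830]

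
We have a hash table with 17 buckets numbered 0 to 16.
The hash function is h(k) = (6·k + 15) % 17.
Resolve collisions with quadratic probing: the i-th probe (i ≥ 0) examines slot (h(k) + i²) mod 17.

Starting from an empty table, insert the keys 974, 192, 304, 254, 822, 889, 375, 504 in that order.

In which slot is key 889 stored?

15

Insert 974: h=11, slot 11 empty => index 11.
Insert 192: h=11, slot 11 occupied => index 12.
Insert 304: h=3, slot 3 empty => index 3.
Insert 254: h=9, slot 9 empty => index 9.
Insert 822: h=0, slot 0 empty => index 0.
Insert 889: h=11, slots 11,12 occupied => index 15.
Insert 375: h=4, slot 4 empty => index 4.
Insert 504: h=13, slot 13 empty => index 13.
Table: [822, -, -, 304, 375, -, -, -, -, 254, -, 974, 192, 504, -, 889, -]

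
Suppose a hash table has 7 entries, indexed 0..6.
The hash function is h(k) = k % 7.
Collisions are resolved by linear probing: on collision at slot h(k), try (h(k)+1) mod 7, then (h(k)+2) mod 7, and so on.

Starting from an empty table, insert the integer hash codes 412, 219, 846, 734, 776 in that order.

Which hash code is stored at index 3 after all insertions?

Insert 412: h=6, slot 6 empty → index 6.
Insert 219: h=2, slot 2 empty → index 2.
Insert 846: h=6, slot 6 occupied → index 0.
Insert 734: h=6, slots 6,0 occupied → index 1.
Insert 776: h=6, slots 6,0,1,2 occupied → index 3.
Table: [846, 734, 219, 776, ., ., 412]

776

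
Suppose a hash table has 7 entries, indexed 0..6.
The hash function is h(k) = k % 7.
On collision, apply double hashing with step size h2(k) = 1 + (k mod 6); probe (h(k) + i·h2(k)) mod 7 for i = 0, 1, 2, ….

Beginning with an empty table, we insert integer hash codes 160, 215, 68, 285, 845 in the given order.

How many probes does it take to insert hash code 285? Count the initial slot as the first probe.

160: h=6 → slot 6
215: h=5 → slot 5
68: h=5, h2=3, probe 5,1 → slot 1
285: h=5, h2=4, probe 5,2 → slot 2
845: h=5, h2=6, probe 5,4 → slot 4
Table: [—, 68, 285, —, 845, 215, 160]

2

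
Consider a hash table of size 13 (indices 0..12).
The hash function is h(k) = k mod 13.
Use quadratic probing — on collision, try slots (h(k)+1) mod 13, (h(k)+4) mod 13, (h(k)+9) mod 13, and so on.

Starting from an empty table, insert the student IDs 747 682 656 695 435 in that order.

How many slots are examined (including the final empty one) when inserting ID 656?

3

Insert 747: h=6, slot 6 empty → index 6.
Insert 682: h=6, slot 6 occupied → index 7.
Insert 656: h=6, slots 6,7 occupied → index 10.
Insert 695: h=6, slots 6,7,10 occupied → index 2.
Insert 435: h=6, slots 6,7,10,2 occupied → index 9.
Table: [., ., 695, ., ., ., 747, 682, ., 435, 656, ., .]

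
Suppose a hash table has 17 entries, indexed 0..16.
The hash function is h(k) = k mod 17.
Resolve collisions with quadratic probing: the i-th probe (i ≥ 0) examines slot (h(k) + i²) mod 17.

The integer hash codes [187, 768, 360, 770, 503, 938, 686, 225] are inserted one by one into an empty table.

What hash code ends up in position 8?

187: h=0 → slot 0
768: h=3 → slot 3
360: h=3, probe 3,4 → slot 4
770: h=5 → slot 5
503: h=10 → slot 10
938: h=3, probe 3,4,7 → slot 7
686: h=6 → slot 6
225: h=4, probe 4,5,8 → slot 8
Table: [187, ∅, ∅, 768, 360, 770, 686, 938, 225, ∅, 503, ∅, ∅, ∅, ∅, ∅, ∅]

225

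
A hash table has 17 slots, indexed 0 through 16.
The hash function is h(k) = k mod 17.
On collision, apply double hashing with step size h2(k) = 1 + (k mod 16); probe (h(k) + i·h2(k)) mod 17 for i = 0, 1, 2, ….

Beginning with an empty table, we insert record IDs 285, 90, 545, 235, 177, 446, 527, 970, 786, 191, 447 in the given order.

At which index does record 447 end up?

285: h=13 -> slot 13
90: h=5 -> slot 5
545: h=1 -> slot 1
235: h=14 -> slot 14
177: h=7 -> slot 7
446: h=4 -> slot 4
527: h=0 -> slot 0
970: h=1, h2=11, probe 1,12 -> slot 12
786: h=4, h2=3, probe 4,7,10 -> slot 10
191: h=4, h2=16, probe 4,3 -> slot 3
447: h=5, h2=16, probe 5,4,3,2 -> slot 2
Table: [527, 545, 447, 191, 446, 90, ∅, 177, ∅, ∅, 786, ∅, 970, 285, 235, ∅, ∅]

2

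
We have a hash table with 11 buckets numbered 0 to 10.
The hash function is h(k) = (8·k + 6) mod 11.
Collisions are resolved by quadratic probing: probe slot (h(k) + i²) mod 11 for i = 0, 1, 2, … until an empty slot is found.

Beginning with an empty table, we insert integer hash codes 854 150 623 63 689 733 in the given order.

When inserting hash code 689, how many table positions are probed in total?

4

854 hashes to 7; slot 7 is free → place at 7.
150 hashes to 7; 7 taken → place at 8.
623 hashes to 7; 7,8 taken → place at 0.
63 hashes to 4; slot 4 is free → place at 4.
689 hashes to 7; 7,8,0 taken → place at 5.
733 hashes to 7; 7,8,0,5 taken → place at 1.
Table: [623, 733, —, —, 63, 689, —, 854, 150, —, —]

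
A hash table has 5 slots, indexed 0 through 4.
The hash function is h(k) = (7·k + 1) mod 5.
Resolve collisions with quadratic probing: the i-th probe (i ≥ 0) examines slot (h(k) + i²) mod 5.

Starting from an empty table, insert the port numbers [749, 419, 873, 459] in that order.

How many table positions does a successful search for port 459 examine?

3

749: h=4 → slot 4
419: h=4, probe 4,0 → slot 0
873: h=2 → slot 2
459: h=4, probe 4,0,3 → slot 3
Table: [419, -, 873, 459, 749]
Lookup 459: h=4, probe 4,0,3 → found at 3.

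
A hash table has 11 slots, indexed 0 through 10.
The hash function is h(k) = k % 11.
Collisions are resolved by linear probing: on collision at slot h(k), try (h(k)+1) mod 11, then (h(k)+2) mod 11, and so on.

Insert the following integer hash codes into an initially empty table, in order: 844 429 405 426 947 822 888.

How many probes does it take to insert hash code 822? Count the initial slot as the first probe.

Insert 844: h=8, slot 8 empty => index 8.
Insert 429: h=0, slot 0 empty => index 0.
Insert 405: h=9, slot 9 empty => index 9.
Insert 426: h=8, slots 8,9 occupied => index 10.
Insert 947: h=1, slot 1 empty => index 1.
Insert 822: h=8, slots 8,9,10,0,1 occupied => index 2.
Insert 888: h=8, slots 8,9,10,0,1,2 occupied => index 3.
Table: [429, 947, 822, 888, —, —, —, —, 844, 405, 426]

6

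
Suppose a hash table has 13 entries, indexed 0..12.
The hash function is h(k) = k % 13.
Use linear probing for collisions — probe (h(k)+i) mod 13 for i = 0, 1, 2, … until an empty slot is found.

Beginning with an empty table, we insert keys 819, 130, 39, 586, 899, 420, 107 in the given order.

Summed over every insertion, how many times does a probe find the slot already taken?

819: h=0 → slot 0
130: h=0, probe 0,1 → slot 1
39: h=0, probe 0,1,2 → slot 2
586: h=1, probe 1,2,3 → slot 3
899: h=2, probe 2,3,4 → slot 4
420: h=4, probe 4,5 → slot 5
107: h=3, probe 3,4,5,6 → slot 6
Table: [819, 130, 39, 586, 899, 420, 107, -, -, -, -, -, -]

11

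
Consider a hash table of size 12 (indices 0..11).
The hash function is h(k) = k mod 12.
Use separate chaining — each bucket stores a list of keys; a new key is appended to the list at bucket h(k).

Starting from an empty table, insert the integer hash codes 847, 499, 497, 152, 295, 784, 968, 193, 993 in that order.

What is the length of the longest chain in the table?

847 -> bucket 7
499 -> bucket 7 (collision)
497 -> bucket 5
152 -> bucket 8
295 -> bucket 7 (collision)
784 -> bucket 4
968 -> bucket 8 (collision)
193 -> bucket 1
993 -> bucket 9
Final buckets:
0: ∅
1: 193
2: ∅
3: ∅
4: 784
5: 497
6: ∅
7: 847 -> 499 -> 295
8: 152 -> 968
9: 993
10: ∅
11: ∅

3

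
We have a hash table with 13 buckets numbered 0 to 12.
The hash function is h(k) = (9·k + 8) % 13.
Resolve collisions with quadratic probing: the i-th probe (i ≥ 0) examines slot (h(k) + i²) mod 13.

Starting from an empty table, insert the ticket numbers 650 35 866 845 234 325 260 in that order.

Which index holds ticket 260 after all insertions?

650: h=8 -> slot 8
35: h=11 -> slot 11
866: h=2 -> slot 2
845: h=8, probe 8,9 -> slot 9
234: h=8, probe 8,9,12 -> slot 12
325: h=8, probe 8,9,12,4 -> slot 4
260: h=8, probe 8,9,12,4,11,7 -> slot 7
Table: [_, _, 866, _, 325, _, _, 260, 650, 845, _, 35, 234]

7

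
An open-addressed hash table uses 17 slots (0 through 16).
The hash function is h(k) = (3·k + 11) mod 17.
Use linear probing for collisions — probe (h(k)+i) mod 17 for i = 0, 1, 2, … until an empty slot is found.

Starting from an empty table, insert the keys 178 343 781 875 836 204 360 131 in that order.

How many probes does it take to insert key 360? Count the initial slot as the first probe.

3

178 hashes to 1; slot 1 is free => place at 1.
343 hashes to 3; slot 3 is free => place at 3.
781 hashes to 8; slot 8 is free => place at 8.
875 hashes to 1; 1 taken => place at 2.
836 hashes to 3; 3 taken => place at 4.
204 hashes to 11; slot 11 is free => place at 11.
360 hashes to 3; 3,4 taken => place at 5.
131 hashes to 13; slot 13 is free => place at 13.
Table: [-, 178, 875, 343, 836, 360, -, -, 781, -, -, 204, -, 131, -, -, -]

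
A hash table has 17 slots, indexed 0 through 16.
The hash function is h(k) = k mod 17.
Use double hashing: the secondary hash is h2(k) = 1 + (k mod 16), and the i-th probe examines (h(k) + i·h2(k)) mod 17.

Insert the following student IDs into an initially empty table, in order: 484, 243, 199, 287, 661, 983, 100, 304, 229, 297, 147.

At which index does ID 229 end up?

9

484 hashes to 8; slot 8 is free → place at 8.
243 hashes to 5; slot 5 is free → place at 5.
199 hashes to 12; slot 12 is free → place at 12.
287 hashes to 15; slot 15 is free → place at 15.
661 hashes to 15, h2=6; 15 taken → place at 4.
983 hashes to 14; slot 14 is free → place at 14.
100 hashes to 15, h2=5; 15 taken → place at 3.
304 hashes to 15, h2=1; 15 taken → place at 16.
229 hashes to 8, h2=6; 8,14,3 taken → place at 9.
297 hashes to 8, h2=10; 8 taken → place at 1.
147 hashes to 11; slot 11 is free → place at 11.
Table: [_, 297, _, 100, 661, 243, _, _, 484, 229, _, 147, 199, _, 983, 287, 304]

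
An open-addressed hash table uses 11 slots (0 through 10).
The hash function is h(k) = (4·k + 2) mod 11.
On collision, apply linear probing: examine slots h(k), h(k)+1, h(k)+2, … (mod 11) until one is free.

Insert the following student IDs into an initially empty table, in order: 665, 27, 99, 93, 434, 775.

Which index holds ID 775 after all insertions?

665 hashes to 0; slot 0 is free => place at 0.
27 hashes to 0; 0 taken => place at 1.
99 hashes to 2; slot 2 is free => place at 2.
93 hashes to 0; 0,1,2 taken => place at 3.
434 hashes to 0; 0,1,2,3 taken => place at 4.
775 hashes to 0; 0,1,2,3,4 taken => place at 5.
Table: [665, 27, 99, 93, 434, 775, _, _, _, _, _]

5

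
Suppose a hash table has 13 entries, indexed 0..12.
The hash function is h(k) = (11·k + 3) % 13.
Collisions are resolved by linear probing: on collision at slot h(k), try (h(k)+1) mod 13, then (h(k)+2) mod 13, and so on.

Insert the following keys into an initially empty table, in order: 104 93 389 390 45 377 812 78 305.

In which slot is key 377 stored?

7

104 hashes to 3; slot 3 is free → place at 3.
93 hashes to 12; slot 12 is free → place at 12.
389 hashes to 5; slot 5 is free → place at 5.
390 hashes to 3; 3 taken → place at 4.
45 hashes to 4; 4,5 taken → place at 6.
377 hashes to 3; 3,4,5,6 taken → place at 7.
812 hashes to 4; 4,5,6,7 taken → place at 8.
78 hashes to 3; 3,4,5,6,7,8 taken → place at 9.
305 hashes to 4; 4,5,6,7,8,9 taken → place at 10.
Table: [-, -, -, 104, 390, 389, 45, 377, 812, 78, 305, -, 93]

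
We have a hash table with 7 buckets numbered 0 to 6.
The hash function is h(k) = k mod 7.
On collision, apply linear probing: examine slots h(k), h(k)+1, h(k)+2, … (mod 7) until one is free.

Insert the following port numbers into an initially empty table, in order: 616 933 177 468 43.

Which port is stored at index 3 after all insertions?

177

616: h=0 → slot 0
933: h=2 → slot 2
177: h=2, probe 2,3 → slot 3
468: h=6 → slot 6
43: h=1 → slot 1
Table: [616, 43, 933, 177, ., ., 468]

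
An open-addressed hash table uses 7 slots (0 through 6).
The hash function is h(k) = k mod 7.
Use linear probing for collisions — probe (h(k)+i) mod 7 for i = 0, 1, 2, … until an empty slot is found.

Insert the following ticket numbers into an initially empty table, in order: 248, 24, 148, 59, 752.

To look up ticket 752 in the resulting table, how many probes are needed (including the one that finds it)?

248 hashes to 3; slot 3 is free -> place at 3.
24 hashes to 3; 3 taken -> place at 4.
148 hashes to 1; slot 1 is free -> place at 1.
59 hashes to 3; 3,4 taken -> place at 5.
752 hashes to 3; 3,4,5 taken -> place at 6.
Table: [-, 148, -, 248, 24, 59, 752]
Lookup 752: h=3, probe 3,4,5,6 → found at 6.

4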